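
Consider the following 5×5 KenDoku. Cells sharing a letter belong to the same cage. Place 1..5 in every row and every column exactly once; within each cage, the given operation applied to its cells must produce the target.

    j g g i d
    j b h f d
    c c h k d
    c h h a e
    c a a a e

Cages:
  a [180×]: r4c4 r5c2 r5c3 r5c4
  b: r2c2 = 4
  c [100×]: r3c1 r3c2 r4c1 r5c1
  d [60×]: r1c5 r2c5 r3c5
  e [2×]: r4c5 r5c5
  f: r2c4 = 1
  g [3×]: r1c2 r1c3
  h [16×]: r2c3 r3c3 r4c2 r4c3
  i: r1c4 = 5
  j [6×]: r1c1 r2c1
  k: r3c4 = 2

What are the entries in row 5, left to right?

1 3 5 4 2

I is a freebie, which forces r1c4 = 5.
B is a freebie, leaving r2c2 = 4.
F is a freebie, which forces r2c4 = 1.
Cage c needs product 100; hence r3c2 = 5.
Cage k is a single given cell, which forces r3c4 = 2.
The 4 cells of cage h must have product 16; hence r4c2 = 2.
Cage a needs product 180, so r4c4 = 3.
Row 4 now contains 2, which forces r4c5 = 1.
Column 2 now contains 5, which forces r5c2 = 3.
5 is placed in column 4, which forces r5c4 = 4.
1 is placed in column 5; hence r5c5 = 2.
Column 2 now contains 3; hence r1c2 = 1.
Cage g's pair has product 3, which forces r1c3 = 3.
3 is placed in row 1; hence r1c5 = 4.
Row 2 now contains 1, leaving r2c3 = 2.
Cage d needs product 60; hence r2c5 = 5.
The 4 cells of cage h must have product 16, so r3c3 = 1.
Column 5 already has 4, leaving r3c5 = 3.
1 is placed in row 4, leaving r4c3 = 4.
Row 5 now contains 4, which forces r5c3 = 5.
3 is placed in row 1, so r1c1 = 2.
Row 2 now contains 2, which forces r2c1 = 3.
Row 3 already has 1, so r3c1 = 4.
Row 4 now contains 4, which forces r4c1 = 5.
Row 5 now contains 5, leaving r5c1 = 1.
Filled in: 2 1 3 5 4 / 3 4 2 1 5 / 4 5 1 2 3 / 5 2 4 3 1 / 1 3 5 4 2.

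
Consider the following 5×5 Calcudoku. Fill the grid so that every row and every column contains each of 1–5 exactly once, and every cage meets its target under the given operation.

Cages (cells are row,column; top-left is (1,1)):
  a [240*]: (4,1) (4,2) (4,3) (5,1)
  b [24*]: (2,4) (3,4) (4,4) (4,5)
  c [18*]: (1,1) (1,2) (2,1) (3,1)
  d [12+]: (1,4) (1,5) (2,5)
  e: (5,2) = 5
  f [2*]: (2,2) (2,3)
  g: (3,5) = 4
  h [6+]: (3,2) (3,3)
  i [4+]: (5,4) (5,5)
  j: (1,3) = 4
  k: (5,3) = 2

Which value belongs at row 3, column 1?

Cage c has product 18, so (1,2) = 3.
Cage j is given, so (1,3) = 4.
4 is placed in row 1; hence (1,4) = 5.
5 is placed in row 1, so (1,5) = 2.
G is a freebie; hence (3,5) = 4.
The 4 cells of cage a must have product 240, so (5,1) = 4.
Cage e is a single given cell; hence (5,2) = 5.
Cage k is a single given cell, which forces (5,3) = 2.
Row 1 now contains 2, which forces (1,1) = 1.
The two cells of cage f must have product 2, so (2,2) = 2.
Column 3 already has 2, which forces (2,3) = 1.
The 3 cells of cage d must have sum 12, which forces (2,5) = 5.
The two cells of cage h must have sum 6, so (3,2) = 1.
Cage h's pair has sum 6, leaving (3,3) = 5.
Column 2 already has 5, which forces (4,2) = 4.
Column 3 now contains 5, leaving (4,3) = 3.
3 is placed in row 4, which forces (4,5) = 1.
Column 5 now contains 1, which forces (5,5) = 3.
2 is placed in row 2, so (2,1) = 3.
Cage b has product 24, so (2,4) = 4.
The 4 cells of cage c must have product 18, so (3,1) = 2.
Cage b has product 24; hence (3,4) = 3.
3 is placed in row 4, leaving (4,1) = 5.
Row 4 already has 1, which forces (4,4) = 2.
Row 5 already has 3, which forces (5,4) = 1.
Filled in: 1 3 4 5 2 / 3 2 1 4 5 / 2 1 5 3 4 / 5 4 3 2 1 / 4 5 2 1 3.

2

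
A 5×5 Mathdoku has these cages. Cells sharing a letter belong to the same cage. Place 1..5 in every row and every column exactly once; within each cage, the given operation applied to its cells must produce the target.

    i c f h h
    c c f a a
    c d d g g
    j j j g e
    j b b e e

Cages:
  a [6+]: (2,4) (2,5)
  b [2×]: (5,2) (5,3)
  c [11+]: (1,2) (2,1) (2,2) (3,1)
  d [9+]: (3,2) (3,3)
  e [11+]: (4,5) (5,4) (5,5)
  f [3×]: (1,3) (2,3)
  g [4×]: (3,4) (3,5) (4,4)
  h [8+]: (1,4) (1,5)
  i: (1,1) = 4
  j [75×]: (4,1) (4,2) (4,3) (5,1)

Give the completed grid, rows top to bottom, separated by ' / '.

4 2 1 3 5 / 2 4 3 5 1 / 3 5 4 1 2 / 1 3 5 2 4 / 5 1 2 4 3

I is a freebie, leaving (1,1) = 4.
Cage j needs product 75, which forces (5,1) = 5.
The only place for 2 in row 1 is (1,2).
2 is placed in column 2, so (5,2) = 1.
The two cells of cage b must have product 2, so (5,3) = 2.
Row 5 now contains 2, so (5,4) = 4.
4 is placed in row 5, which forces (5,5) = 3.
Cage h needs two cells with sum 8; hence (1,4) = 3.
Column 5 already has 3; hence (1,5) = 5.
Column 4 already has 4, leaving (3,4) = 1.
The 3 cells of cage g must have product 4, which forces (3,5) = 2.
The 3 cells of cage g must have product 4, which forces (4,4) = 2.
The 3 cells of cage e must have sum 11, leaving (4,5) = 4.
Row 1 now contains 3, so (1,3) = 1.
Cage f needs two cells with product 3; hence (2,3) = 3.
Column 4 now contains 2; hence (2,4) = 5.
Column 5 now contains 4; hence (2,5) = 1.
Row 3 now contains 2; hence (3,1) = 3.
Column 1 already has 3; hence (4,1) = 1.
Column 3 now contains 3; hence (4,3) = 5.
1 is placed in row 2, so (2,1) = 2.
Row 2 already has 5; hence (2,2) = 4.
The two cells of cage d must have sum 9, which forces (3,2) = 5.
5 is placed in column 3, leaving (3,3) = 4.
Row 4 already has 5, so (4,2) = 3.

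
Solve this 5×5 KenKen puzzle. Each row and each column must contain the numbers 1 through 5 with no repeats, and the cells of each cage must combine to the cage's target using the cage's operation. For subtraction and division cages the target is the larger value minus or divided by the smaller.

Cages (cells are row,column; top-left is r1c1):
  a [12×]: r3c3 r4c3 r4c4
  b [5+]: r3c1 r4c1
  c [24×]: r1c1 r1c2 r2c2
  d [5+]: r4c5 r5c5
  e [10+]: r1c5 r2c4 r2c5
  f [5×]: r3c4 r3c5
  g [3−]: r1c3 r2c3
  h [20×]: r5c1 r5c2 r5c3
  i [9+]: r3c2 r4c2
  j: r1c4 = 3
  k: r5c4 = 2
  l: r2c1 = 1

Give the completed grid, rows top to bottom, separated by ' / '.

Cage j is given; hence r1c4 = 3.
L is a freebie, so r2c1 = 1.
Cage k is given; hence r5c4 = 2.
Cage c has product 24; hence r2c2 = 3.
The only place for 5 in row 1 is r1c3.
The two cells of cage g must have difference 3, which forces r2c3 = 2.
Cage e has sum 10, so r1c5 = 1.
Column 5 now contains 1, so r3c5 = 5.
Cage e needs sum 10, which forces r2c4 = 5.
Column 5 already has 5, so r2c5 = 4.
Row 3 already has 5, so r3c2 = 4.
Row 3 already has 5; hence r3c4 = 1.
Cage i's pair has sum 9, so r4c2 = 5.
Column 4 now contains 1, so r4c4 = 4.
Cage d needs two cells with sum 5; hence r4c5 = 2.
Column 2 now contains 5, leaving r5c2 = 1.
Row 5 already has 1, which forces r5c3 = 4.
Cage d needs two cells with sum 5, leaving r5c5 = 3.
The 3 cells of cage c must have product 24, which forces r1c1 = 4.
Column 2 now contains 4, so r1c2 = 2.
Cage b's pair has sum 5, so r3c1 = 2.
Row 3 already has 1, leaving r3c3 = 3.
Row 4 now contains 2, which forces r4c1 = 3.
Cage a needs product 12; hence r4c3 = 1.
Row 5 already has 4, so r5c1 = 5.

4 2 5 3 1 / 1 3 2 5 4 / 2 4 3 1 5 / 3 5 1 4 2 / 5 1 4 2 3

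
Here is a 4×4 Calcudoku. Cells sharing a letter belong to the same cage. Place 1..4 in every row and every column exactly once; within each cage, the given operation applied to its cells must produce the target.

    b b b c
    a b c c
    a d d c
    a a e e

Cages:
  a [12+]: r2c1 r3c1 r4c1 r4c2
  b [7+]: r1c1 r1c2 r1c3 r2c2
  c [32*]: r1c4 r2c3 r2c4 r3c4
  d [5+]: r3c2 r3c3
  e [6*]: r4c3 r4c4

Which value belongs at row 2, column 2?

Cage b has sum 7, which forces r2c2 = 1.
Cage c has product 32, which forces r2c3 = 4.
Row 2 already has 1, which forces r2c4 = 2.
2 is placed in column 4; hence r4c4 = 3.
2 is placed in row 2, leaving r2c1 = 3.
Cage a has sum 12; hence r3c1 = 4.
4 is placed in row 3, which forces r3c4 = 1.
The 4 cells of cage a must have sum 12, which forces r4c1 = 1.
Row 4 already has 3, so r4c2 = 4.
Row 4 already has 3, which forces r4c3 = 2.
1 is placed in column 1, leaving r1c1 = 2.
Cage b needs sum 7, which forces r1c2 = 3.
The 4 cells of cage b must have sum 7, leaving r1c3 = 1.
1 is placed in column 4, so r1c4 = 4.
Cage d's pair has sum 5; hence r3c2 = 2.
2 is placed in column 3, leaving r3c3 = 3.
Filled in: 2 3 1 4 / 3 1 4 2 / 4 2 3 1 / 1 4 2 3.

1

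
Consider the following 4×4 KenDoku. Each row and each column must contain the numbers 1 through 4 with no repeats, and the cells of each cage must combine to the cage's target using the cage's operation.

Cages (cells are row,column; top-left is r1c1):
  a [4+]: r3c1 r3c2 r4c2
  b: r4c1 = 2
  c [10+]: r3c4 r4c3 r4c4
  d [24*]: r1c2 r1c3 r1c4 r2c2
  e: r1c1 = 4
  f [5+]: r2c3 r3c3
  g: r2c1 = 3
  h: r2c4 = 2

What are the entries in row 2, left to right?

3 4 1 2

Cage e is given, which forces r1c1 = 4.
Cage g is given, which forces r2c1 = 3.
H is a freebie, so r2c4 = 2.
Cage a has sum 4, leaving r3c1 = 1.
Cage a needs sum 4, leaving r3c2 = 2.
B is a freebie, which forces r4c1 = 2.
The 3 cells of cage a must have sum 4; hence r4c2 = 1.
Column 4 already has 2, leaving r4c4 = 4.
Column 2 now contains 1, leaving r1c2 = 3.
Cage d needs product 24, so r1c3 = 2.
Cage d needs product 24, which forces r1c4 = 1.
Column 2 now contains 1, so r2c2 = 4.
The two cells of cage f must have sum 5, so r2c3 = 1.
Cage f needs two cells with sum 5, so r3c3 = 4.
4 is placed in column 4, leaving r3c4 = 3.
Row 4 now contains 4; hence r4c3 = 3.
Completed grid: 4 3 2 1 / 3 4 1 2 / 1 2 4 3 / 2 1 3 4.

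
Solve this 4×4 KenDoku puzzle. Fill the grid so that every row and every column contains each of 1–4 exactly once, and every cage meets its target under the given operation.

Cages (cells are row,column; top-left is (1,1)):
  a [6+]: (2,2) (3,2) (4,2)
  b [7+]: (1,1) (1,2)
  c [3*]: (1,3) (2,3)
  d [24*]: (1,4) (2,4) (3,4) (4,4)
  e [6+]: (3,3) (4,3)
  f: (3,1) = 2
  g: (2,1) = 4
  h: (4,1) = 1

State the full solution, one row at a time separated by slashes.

3 4 1 2 / 4 2 3 1 / 2 1 4 3 / 1 3 2 4

Cage g is a single given cell, leaving (2,1) = 4.
Cage f is a single given cell; hence (3,1) = 2.
Row 3 now contains 2, so (3,3) = 4.
H is a freebie; hence (4,1) = 1.
Column 3 already has 4; hence (4,3) = 2.
Column 1 already has 4, which forces (1,1) = 3.
The two cells of cage b must have sum 7, leaving (1,2) = 4.
Row 1 already has 3, which forces (1,3) = 1.
Row 1 now contains 1; hence (1,4) = 2.
Cage a has sum 6; hence (2,2) = 2.
Column 3 now contains 1, leaving (2,3) = 3.
Row 2 already has 3, which forces (2,4) = 1.
The 3 cells of cage a must have sum 6, which forces (3,2) = 1.
Column 4 already has 1; hence (3,4) = 3.
Row 4 now contains 2, which forces (4,2) = 3.
Column 4 now contains 3, leaving (4,4) = 4.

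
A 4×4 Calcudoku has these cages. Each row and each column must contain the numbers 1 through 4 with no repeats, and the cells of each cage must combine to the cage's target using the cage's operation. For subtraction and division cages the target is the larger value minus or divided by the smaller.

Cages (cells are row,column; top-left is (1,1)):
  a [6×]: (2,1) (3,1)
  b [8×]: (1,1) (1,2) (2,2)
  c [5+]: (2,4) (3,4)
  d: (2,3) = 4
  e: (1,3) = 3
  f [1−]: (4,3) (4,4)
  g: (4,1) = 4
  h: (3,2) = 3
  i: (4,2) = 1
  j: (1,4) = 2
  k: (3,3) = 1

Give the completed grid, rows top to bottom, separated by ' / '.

E is a freebie, which forces (1,3) = 3.
Cage j is a single given cell, so (1,4) = 2.
D is a freebie, which forces (2,3) = 4.
Cage h is given, so (3,2) = 3.
Cage k is a single given cell, so (3,3) = 1.
Row 3 already has 1, leaving (3,4) = 4.
G is a freebie, leaving (4,1) = 4.
I is a freebie, so (4,2) = 1.
Column 3 now contains 1, which forces (4,3) = 2.
Row 4 already has 1; hence (4,4) = 3.
Column 1 now contains 4; hence (1,1) = 1.
Column 2 already has 1, which forces (1,2) = 4.
The two cells of cage a must have product 6, which forces (2,1) = 3.
Column 2 already has 1, so (2,2) = 2.
Column 4 now contains 3; hence (2,4) = 1.
Row 3 now contains 3; hence (3,1) = 2.

1 4 3 2 / 3 2 4 1 / 2 3 1 4 / 4 1 2 3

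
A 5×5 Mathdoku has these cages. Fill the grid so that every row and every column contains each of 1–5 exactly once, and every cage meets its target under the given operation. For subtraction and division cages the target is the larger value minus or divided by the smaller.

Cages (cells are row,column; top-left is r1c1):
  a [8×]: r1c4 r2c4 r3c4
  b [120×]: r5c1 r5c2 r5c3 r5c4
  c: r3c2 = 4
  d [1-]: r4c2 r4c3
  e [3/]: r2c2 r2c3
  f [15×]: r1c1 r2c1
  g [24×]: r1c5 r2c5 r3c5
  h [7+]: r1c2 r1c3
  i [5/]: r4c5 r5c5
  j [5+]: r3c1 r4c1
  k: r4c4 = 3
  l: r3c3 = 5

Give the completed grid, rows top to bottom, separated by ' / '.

Cage c is given; hence r3c2 = 4.
Cage l is given, so r3c3 = 5.
Cage k is given, leaving r4c4 = 3.
Row 1 needs a 1, and only r1c4 is open for it.
Cage a needs product 8, so r2c4 = 4.
Column 4 already has 1, which forces r3c4 = 2.
2 is placed in row 3, leaving r3c5 = 3.
Column 4 already has 2; hence r5c4 = 5.
5 is placed in row 5, leaving r5c5 = 1.
The 3 cells of cage g must have product 24, which forces r1c5 = 4.
3 is placed in column 5, leaving r2c5 = 2.
3 is placed in row 3, leaving r3c1 = 1.
Cage j needs two cells with sum 5, which forces r4c1 = 4.
1 is placed in column 5, leaving r4c5 = 5.
Cage h's pair has sum 7; hence r1c2 = 5.
Row 1 now contains 4, which forces r1c3 = 2.
Column 3 already has 2, so r4c3 = 1.
The 4 cells of cage b must have product 120, so r5c3 = 4.
Row 1 already has 5, so r1c1 = 3.
The two cells of cage f must have product 15; hence r2c1 = 5.
Cage e's pair has quotient 3, so r2c2 = 1.
Column 3 now contains 1, so r2c3 = 3.
Row 4 now contains 1; hence r4c2 = 2.
3 is placed in column 1; hence r5c1 = 2.
2 is placed in column 2, which forces r5c2 = 3.

3 5 2 1 4 / 5 1 3 4 2 / 1 4 5 2 3 / 4 2 1 3 5 / 2 3 4 5 1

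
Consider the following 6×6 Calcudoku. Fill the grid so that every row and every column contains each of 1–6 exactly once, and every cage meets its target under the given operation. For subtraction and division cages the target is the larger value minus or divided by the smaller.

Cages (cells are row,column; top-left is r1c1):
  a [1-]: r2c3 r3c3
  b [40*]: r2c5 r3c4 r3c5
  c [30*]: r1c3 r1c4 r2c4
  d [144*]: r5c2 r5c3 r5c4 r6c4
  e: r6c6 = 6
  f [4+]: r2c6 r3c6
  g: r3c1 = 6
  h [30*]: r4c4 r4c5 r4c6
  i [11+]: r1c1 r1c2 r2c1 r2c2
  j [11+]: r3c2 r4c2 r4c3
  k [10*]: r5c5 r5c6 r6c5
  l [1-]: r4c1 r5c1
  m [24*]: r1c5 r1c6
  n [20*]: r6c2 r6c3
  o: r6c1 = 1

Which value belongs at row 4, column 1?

Cage g is given, so r3c1 = 6.
Cage o is a single given cell, leaving r6c1 = 1.
E is a freebie, which forces r6c6 = 6.
The two cells of cage m must have product 24; hence r1c5 = 6.
Column 6 now contains 6, leaving r1c6 = 4.
The only place for 3 in row 6 is r6c4.
Row 5 needs a 3, and only r5c1 is open for it.
In row 6, 2 can only go at r6c5, so r6c5 = 2.
Cage b has product 40, which forces r3c4 = 2.
The 3 cells of cage c must have product 30, so r2c4 = 6.
Column 4 already has 6; hence r4c4 = 5.
Column 4 already has 6, so r5c4 = 4.
Cage c needs product 30, which forces r1c3 = 5.
Column 4 now contains 5; hence r1c4 = 1.
Cage h needs product 30, which forces r4c5 = 3.
Cage h has product 30, leaving r4c6 = 2.
Column 3 already has 5, leaving r6c3 = 4.
5 is placed in row 1, leaving r1c1 = 2.
Row 1 now contains 1, leaving r1c2 = 3.
The two cells of cage a must have difference 1, which forces r2c3 = 2.
Row 4 already has 2, which forces r4c1 = 4.
Column 3 already has 2, which forces r5c3 = 6.
Row 6 now contains 4; hence r6c2 = 5.
4 is placed in column 1; hence r2c1 = 5.
Row 2 now contains 2; hence r2c2 = 1.
Row 2 now contains 5, so r2c5 = 4.
Row 2 now contains 1, leaving r2c6 = 3.
Cage j needs sum 11, so r3c2 = 4.
Column 5 already has 4, which forces r3c5 = 5.
3 is placed in column 6, which forces r3c6 = 1.
Cage j needs sum 11, leaving r4c2 = 6.
6 is placed in column 3, which forces r4c3 = 1.
Row 5 already has 6, leaving r5c2 = 2.
5 is placed in column 5, so r5c5 = 1.
Column 6 now contains 1; hence r5c6 = 5.
1 is placed in row 3; hence r3c3 = 3.
Filled in: 2 3 5 1 6 4 / 5 1 2 6 4 3 / 6 4 3 2 5 1 / 4 6 1 5 3 2 / 3 2 6 4 1 5 / 1 5 4 3 2 6.

4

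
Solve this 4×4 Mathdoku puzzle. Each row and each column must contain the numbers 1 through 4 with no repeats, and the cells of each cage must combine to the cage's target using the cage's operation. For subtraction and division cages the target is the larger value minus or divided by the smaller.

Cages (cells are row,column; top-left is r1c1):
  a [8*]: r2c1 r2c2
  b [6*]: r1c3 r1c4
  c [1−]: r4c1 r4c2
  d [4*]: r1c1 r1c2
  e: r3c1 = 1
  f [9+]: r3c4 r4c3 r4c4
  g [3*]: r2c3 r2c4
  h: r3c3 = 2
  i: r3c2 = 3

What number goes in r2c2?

4

Cage e is given; hence r3c1 = 1.
Cage i is given, leaving r3c2 = 3.
H is a freebie, leaving r3c3 = 2.
Row 3 already has 2, which forces r3c4 = 4.
Column 1 already has 1; hence r1c1 = 4.
Cage d needs two cells with product 4, which forces r1c2 = 1.
Column 3 already has 2, which forces r1c3 = 3.
Cage b's pair has product 6, so r1c4 = 2.
Column 1 already has 4, so r2c1 = 2.
Row 2 now contains 2; hence r2c2 = 4.
3 is placed in column 3, leaving r2c3 = 1.
1 is placed in row 2, so r2c4 = 3.
Column 1 now contains 2, so r4c1 = 3.
Column 2 already has 4, leaving r4c2 = 2.
3 is placed in column 3; hence r4c3 = 4.
Column 4 already has 2, which forces r4c4 = 1.
Completed grid: 4 1 3 2 / 2 4 1 3 / 1 3 2 4 / 3 2 4 1.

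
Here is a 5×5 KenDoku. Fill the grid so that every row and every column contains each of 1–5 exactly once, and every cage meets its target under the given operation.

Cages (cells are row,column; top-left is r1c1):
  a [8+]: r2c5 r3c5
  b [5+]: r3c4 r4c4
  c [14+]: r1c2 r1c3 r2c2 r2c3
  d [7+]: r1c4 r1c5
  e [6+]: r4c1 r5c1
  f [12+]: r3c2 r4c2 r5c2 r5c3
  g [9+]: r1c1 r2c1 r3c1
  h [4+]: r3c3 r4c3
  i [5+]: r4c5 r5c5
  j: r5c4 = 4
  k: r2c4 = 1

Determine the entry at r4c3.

3

Cage k is a single given cell, so r2c4 = 1.
J is a freebie, so r5c4 = 4.
The only place for 5 in column 4 is r1c4.
Cage d needs two cells with sum 7, which forces r1c5 = 2.
Cage i needs two cells with sum 5; hence r4c5 = 4.
Cage i needs two cells with sum 5, leaving r5c5 = 1.
Cage e's pair has sum 6, which forces r4c1 = 1.
Row 4 now contains 1, which forces r4c3 = 3.
Row 4 now contains 3; hence r4c4 = 2.
The two cells of cage e must have sum 6; hence r5c1 = 5.
5 is placed in row 5; hence r5c3 = 2.
The 4 cells of cage f must have sum 12; hence r3c2 = 2.
Column 3 now contains 3, so r3c3 = 1.
Column 4 already has 2; hence r3c4 = 3.
Row 3 now contains 3, leaving r3c5 = 5.
Row 4 now contains 2, so r4c2 = 5.
2 is placed in row 5, so r5c2 = 3.
Cage g has sum 9, leaving r1c1 = 3.
Cage c has sum 14, which forces r1c2 = 1.
Column 3 already has 1; hence r1c3 = 4.
Cage g has sum 9, leaving r2c1 = 2.
Column 2 now contains 5, which forces r2c2 = 4.
Cage c has sum 14; hence r2c3 = 5.
Column 5 already has 5, leaving r2c5 = 3.
Row 3 now contains 3; hence r3c1 = 4.
Filled in: 3 1 4 5 2 / 2 4 5 1 3 / 4 2 1 3 5 / 1 5 3 2 4 / 5 3 2 4 1.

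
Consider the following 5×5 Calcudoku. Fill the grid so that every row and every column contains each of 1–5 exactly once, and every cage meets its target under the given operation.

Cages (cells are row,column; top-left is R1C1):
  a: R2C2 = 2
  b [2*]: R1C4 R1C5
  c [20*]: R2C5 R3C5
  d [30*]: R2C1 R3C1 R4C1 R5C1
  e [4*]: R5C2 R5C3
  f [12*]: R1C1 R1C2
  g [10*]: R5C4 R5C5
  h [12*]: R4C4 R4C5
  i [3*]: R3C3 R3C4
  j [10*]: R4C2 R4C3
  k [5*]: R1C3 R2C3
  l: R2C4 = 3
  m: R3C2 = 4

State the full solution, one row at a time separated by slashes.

4 3 5 2 1 / 5 2 1 3 4 / 2 4 3 1 5 / 1 5 2 4 3 / 3 1 4 5 2

Cage a is a single given cell, which forces R2C2 = 2.
L is a freebie, which forces R2C4 = 3.
M is a freebie, so R3C2 = 4.
Column 4 already has 3, leaving R3C4 = 1.
Row 3 already has 4, so R3C5 = 5.
2 is placed in column 2, leaving R4C2 = 5.
Row 4 already has 5, so R4C3 = 2.
Column 4 already has 3, which forces R4C4 = 4.
Row 4 already has 4, which forces R4C5 = 3.
Column 2 now contains 4, leaving R5C2 = 1.
Row 5 now contains 1, which forces R5C3 = 4.
Column 5 already has 5, so R5C5 = 2.
The two cells of cage f must have product 12, leaving R1C1 = 4.
Column 2 now contains 4; hence R1C2 = 3.
Column 4 now contains 1, which forces R1C4 = 2.
Column 5 already has 2; hence R1C5 = 1.
The 4 cells of cage d must have product 30, which forces R2C1 = 5.
Row 2 already has 5, so R2C3 = 1.
Column 5 already has 5, leaving R2C5 = 4.
Cage d has product 30, so R3C1 = 2.
Row 3 already has 1; hence R3C3 = 3.
3 is placed in row 4, leaving R4C1 = 1.
Cage d has product 30, leaving R5C1 = 3.
Row 5 already has 2, which forces R5C4 = 5.
1 is placed in row 1, which forces R1C3 = 5.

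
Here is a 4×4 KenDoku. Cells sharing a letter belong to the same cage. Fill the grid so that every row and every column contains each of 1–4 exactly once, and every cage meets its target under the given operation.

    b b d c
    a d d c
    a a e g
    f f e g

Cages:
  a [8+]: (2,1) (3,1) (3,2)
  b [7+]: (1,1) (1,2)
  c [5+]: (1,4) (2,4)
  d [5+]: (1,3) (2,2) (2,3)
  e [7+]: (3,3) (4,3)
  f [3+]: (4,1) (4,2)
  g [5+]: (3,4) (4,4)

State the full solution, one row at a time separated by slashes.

4 3 2 1 / 3 2 1 4 / 1 4 3 2 / 2 1 4 3

Column 3 needs a 2, and only (1,3) is open for it.
Cage d needs sum 5, so (2,2) = 2.
The 3 cells of cage d must have sum 5, so (2,3) = 1.
1 is placed in row 2, leaving (2,4) = 4.
Column 2 now contains 2, leaving (4,2) = 1.
The two cells of cage c must have sum 5; hence (1,4) = 1.
4 is placed in row 2; hence (2,1) = 3.
Row 4 now contains 1, which forces (4,1) = 2.
2 is placed in row 4; hence (4,4) = 3.
Column 1 already has 3; hence (1,1) = 4.
Cage b's pair has sum 7; hence (1,2) = 3.
Column 1 already has 2, which forces (3,1) = 1.
Cage a has sum 8, which forces (3,2) = 4.
The two cells of cage e must have sum 7; hence (3,3) = 3.
3 is placed in column 4, leaving (3,4) = 2.
Row 4 now contains 3, so (4,3) = 4.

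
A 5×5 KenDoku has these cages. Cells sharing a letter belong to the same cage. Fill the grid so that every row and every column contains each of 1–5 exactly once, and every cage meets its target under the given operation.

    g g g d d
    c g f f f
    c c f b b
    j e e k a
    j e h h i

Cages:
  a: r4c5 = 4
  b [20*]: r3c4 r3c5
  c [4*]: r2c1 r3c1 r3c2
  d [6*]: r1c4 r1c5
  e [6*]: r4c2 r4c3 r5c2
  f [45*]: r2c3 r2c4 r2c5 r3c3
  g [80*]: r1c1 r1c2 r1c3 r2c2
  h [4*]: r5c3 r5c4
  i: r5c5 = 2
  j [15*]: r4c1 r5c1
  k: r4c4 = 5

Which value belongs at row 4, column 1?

3

Cage f needs product 45; hence r3c3 = 3.
Cage k is given, which forces r4c4 = 5.
Cage a is a single given cell, so r4c5 = 4.
Cage i is a single given cell, leaving r5c5 = 2.
Cage d's pair has product 6, so r1c4 = 2.
Column 5 now contains 2, leaving r1c5 = 3.
Column 4 now contains 5, so r3c4 = 4.
Column 5 now contains 4; hence r3c5 = 5.
Row 4 already has 5, which forces r4c1 = 3.
Cage j's pair has product 15, leaving r5c1 = 5.
4 is placed in column 4; hence r5c4 = 1.
Cage c needs product 4; hence r2c1 = 2.
Cage g needs product 80, leaving r2c2 = 4.
The 4 cells of cage f must have product 45, which forces r2c3 = 5.
1 is placed in column 4; hence r2c4 = 3.
Column 5 now contains 5, so r2c5 = 1.
Row 3 already has 4, leaving r3c1 = 1.
Cage c has product 4; hence r3c2 = 2.
Column 2 already has 2, which forces r4c2 = 1.
Row 4 already has 1, leaving r4c3 = 2.
1 is placed in row 5, so r5c2 = 3.
1 is placed in row 5, so r5c3 = 4.
Column 1 now contains 1, which forces r1c1 = 4.
Column 2 now contains 1; hence r1c2 = 5.
4 is placed in column 3; hence r1c3 = 1.
Completed grid: 4 5 1 2 3 / 2 4 5 3 1 / 1 2 3 4 5 / 3 1 2 5 4 / 5 3 4 1 2.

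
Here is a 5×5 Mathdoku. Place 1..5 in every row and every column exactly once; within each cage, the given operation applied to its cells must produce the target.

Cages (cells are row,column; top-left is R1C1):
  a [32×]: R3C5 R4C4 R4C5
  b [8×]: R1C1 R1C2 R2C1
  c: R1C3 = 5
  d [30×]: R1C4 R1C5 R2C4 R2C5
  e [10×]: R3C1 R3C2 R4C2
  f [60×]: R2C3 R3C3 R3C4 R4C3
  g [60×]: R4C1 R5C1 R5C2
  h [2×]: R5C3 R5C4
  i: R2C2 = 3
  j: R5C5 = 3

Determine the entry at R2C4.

2

C is a freebie, which forces R1C3 = 5.
Cage i is a single given cell, which forces R2C2 = 3.
The 3 cells of cage a must have product 32; hence R3C5 = 4.
The 3 cells of cage a must have product 32, leaving R4C4 = 4.
Cage a has product 32, leaving R4C5 = 2.
J is a freebie, so R5C5 = 3.
The 4 cells of cage d must have product 30, so R1C4 = 3.
Column 5 already has 3, so R1C5 = 1.
The 4 cells of cage f must have product 60; hence R2C3 = 4.
Cage d needs product 30, so R2C4 = 2.
Cage d has product 30, so R2C5 = 5.
Cage f needs product 60; hence R3C4 = 5.
The 3 cells of cage g must have product 60, which forces R4C1 = 3.
Row 4 now contains 3, which forces R4C3 = 1.
Column 3 now contains 1; hence R5C3 = 2.
2 is placed in column 4, leaving R5C4 = 1.
Row 2 now contains 2, so R2C1 = 1.
Column 1 already has 1; hence R3C1 = 2.
Row 3 now contains 2, leaving R3C2 = 1.
Column 3 now contains 1, so R3C3 = 3.
Row 4 now contains 1, so R4C2 = 5.
5 is placed in column 2, which forces R5C2 = 4.
Column 1 now contains 2, leaving R1C1 = 4.
Column 2 now contains 4, which forces R1C2 = 2.
Row 5 now contains 4, leaving R5C1 = 5.
The full grid is 4 2 5 3 1 / 1 3 4 2 5 / 2 1 3 5 4 / 3 5 1 4 2 / 5 4 2 1 3.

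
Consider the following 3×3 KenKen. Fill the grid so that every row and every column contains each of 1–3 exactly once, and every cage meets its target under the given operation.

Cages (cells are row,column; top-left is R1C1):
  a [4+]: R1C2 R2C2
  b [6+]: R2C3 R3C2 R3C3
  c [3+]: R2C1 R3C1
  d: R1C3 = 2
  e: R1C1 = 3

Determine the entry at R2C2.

Cage e is a single given cell, so R1C1 = 3.
Row 1 now contains 3, leaving R1C2 = 1.
Cage d is given, so R1C3 = 2.
1 is placed in column 2, which forces R2C2 = 3.
Row 2 now contains 3, which forces R2C3 = 1.
Column 2 already has 3, leaving R3C2 = 2.
Column 3 already has 1; hence R3C3 = 3.
Row 2 now contains 1, so R2C1 = 2.
Row 3 already has 2, which forces R3C1 = 1.
Completed grid: 3 1 2 / 2 3 1 / 1 2 3.

3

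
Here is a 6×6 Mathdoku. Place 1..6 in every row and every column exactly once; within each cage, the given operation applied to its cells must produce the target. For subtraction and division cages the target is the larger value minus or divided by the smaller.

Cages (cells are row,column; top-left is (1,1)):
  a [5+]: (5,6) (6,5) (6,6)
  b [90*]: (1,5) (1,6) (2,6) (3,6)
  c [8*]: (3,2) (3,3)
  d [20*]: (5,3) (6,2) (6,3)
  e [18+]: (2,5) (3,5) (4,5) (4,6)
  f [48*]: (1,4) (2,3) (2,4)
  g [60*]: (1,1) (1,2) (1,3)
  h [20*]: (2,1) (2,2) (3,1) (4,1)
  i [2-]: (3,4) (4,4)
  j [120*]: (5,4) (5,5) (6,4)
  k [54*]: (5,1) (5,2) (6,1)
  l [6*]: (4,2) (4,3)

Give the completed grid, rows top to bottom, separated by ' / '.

Cage k needs product 54, leaving (5,1) = 6.
The 3 cells of cage k must have product 54, so (5,2) = 3.
Cage k has product 54, leaving (6,1) = 3.
3 is placed in row 6, leaving (6,6) = 1.
Column 6 already has 1; hence (5,6) = 2.
The 3 cells of cage j must have product 120, leaving (6,4) = 6.
1 is placed in row 6, which forces (6,5) = 2.
Cage b has product 90, leaving (1,5) = 1.
Row 5 already has 2, leaving (5,3) = 1.
In column 2, 6 can only go at (1,2), so (1,2) = 6.
Row 1 needs a 3, and only (1,6) is open for it.
Row 1 needs a 4, and only (1,4) is open for it.
4 is placed in column 4, so (5,4) = 5.
Cage j needs product 120, so (5,5) = 4.
Cage e needs sum 18, which forces (4,6) = 4.
Column 2 needs a 5, and only (6,2) is open for it.
Row 6 now contains 5, leaving (6,3) = 4.
Column 3 now contains 4, which forces (2,3) = 6.
The 3 cells of cage f must have product 48; hence (2,4) = 2.
Row 2 already has 6; hence (2,6) = 5.
Cage c's pair has product 8, leaving (3,2) = 4.
Column 3 now contains 4, which forces (3,3) = 2.
Column 6 already has 5, so (3,6) = 6.
Column 3 now contains 6, so (4,3) = 3.
Row 4 already has 3; hence (4,4) = 1.
Cage g needs product 60, leaving (1,1) = 2.
Column 3 already has 2; hence (1,3) = 5.
The 4 cells of cage h must have product 20, so (2,1) = 4.
Row 2 now contains 2; hence (2,2) = 1.
Row 2 already has 5, which forces (2,5) = 3.
The 4 cells of cage h must have product 20, which forces (3,1) = 1.
Column 4 now contains 1, leaving (3,4) = 3.
The 4 cells of cage e must have sum 18; hence (3,5) = 5.
Cage h has product 20, leaving (4,1) = 5.
Row 4 already has 1, leaving (4,2) = 2.
Cage e needs sum 18, leaving (4,5) = 6.

2 6 5 4 1 3 / 4 1 6 2 3 5 / 1 4 2 3 5 6 / 5 2 3 1 6 4 / 6 3 1 5 4 2 / 3 5 4 6 2 1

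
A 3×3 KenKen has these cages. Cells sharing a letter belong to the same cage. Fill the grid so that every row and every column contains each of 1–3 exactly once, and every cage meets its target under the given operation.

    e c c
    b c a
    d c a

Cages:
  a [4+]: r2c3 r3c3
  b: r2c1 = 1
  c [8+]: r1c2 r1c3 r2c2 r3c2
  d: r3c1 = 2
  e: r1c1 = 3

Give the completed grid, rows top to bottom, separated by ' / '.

3 1 2 / 1 2 3 / 2 3 1

E is a freebie, which forces r1c1 = 3.
Row 1 already has 3, which forces r1c2 = 1.
Cage c has sum 8, leaving r1c3 = 2.
B is a freebie, so r2c1 = 1.
1 is placed in row 2, leaving r2c3 = 3.
Cage d is a single given cell; hence r3c1 = 2.
Row 3 already has 2, so r3c2 = 3.
3 is placed in column 3, which forces r3c3 = 1.
Row 2 already has 3, which forces r2c2 = 2.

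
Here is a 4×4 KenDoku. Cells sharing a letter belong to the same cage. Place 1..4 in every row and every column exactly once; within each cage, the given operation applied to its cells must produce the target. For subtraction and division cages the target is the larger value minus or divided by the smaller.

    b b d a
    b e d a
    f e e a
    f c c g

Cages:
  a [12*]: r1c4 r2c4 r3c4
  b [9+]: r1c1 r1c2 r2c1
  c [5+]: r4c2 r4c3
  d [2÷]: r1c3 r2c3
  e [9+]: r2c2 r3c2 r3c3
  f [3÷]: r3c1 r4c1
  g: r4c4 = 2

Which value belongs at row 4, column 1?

Cage g is a single given cell, so r4c4 = 2.
Row 4 needs a 3, and only r4c1 is open for it.
Column 1 already has 3; hence r3c1 = 1.
Cage b has sum 9, leaving r1c2 = 3.
Cage e has sum 9, so r3c3 = 3.
Row 3 now contains 3, which forces r3c4 = 4.
4 is placed in column 4; hence r1c4 = 1.
The 3 cells of cage e must have sum 9, leaving r2c2 = 4.
The 3 cells of cage a must have product 12, leaving r2c4 = 3.
4 is placed in row 3, which forces r3c2 = 2.
Column 2 already has 4, leaving r4c2 = 1.
Row 4 already has 1, which forces r4c3 = 4.
The 3 cells of cage b must have sum 9, which forces r1c1 = 4.
Column 3 already has 4, leaving r1c3 = 2.
4 is placed in row 2, which forces r2c1 = 2.
The two cells of cage d must have quotient 2, leaving r2c3 = 1.
Filled in: 4 3 2 1 / 2 4 1 3 / 1 2 3 4 / 3 1 4 2.

3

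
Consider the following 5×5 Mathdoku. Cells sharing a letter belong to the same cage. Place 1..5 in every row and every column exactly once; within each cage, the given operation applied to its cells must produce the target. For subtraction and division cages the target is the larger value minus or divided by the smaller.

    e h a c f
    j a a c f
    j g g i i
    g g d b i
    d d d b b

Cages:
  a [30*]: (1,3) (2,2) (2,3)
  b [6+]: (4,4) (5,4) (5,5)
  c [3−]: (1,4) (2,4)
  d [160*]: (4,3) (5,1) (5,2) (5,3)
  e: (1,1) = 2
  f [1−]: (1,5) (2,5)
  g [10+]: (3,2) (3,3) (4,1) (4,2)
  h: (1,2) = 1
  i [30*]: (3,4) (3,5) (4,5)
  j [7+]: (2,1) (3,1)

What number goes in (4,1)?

Cage e is a single given cell; hence (1,1) = 2.
Cage h is a single given cell, leaving (1,2) = 1.
The 4 cells of cage d must have product 160; hence (4,3) = 4.
The only place for 1 in row 2 is (2,4).
Cage c needs two cells with difference 3, leaving (1,4) = 4.
Cage b needs sum 6, so (5,5) = 1.
Row 3 needs a 1, and only (3,3) is open for it.
In row 4, 1 can only go at (4,1), so (4,1) = 1.
The only place for 4 in row 3 is (3,1).
4 is placed in column 1, leaving (2,1) = 3.
4 is placed in column 1, so (5,1) = 5.
Cage d needs product 160, so (5,2) = 4.
The 4 cells of cage d must have product 160; hence (5,3) = 2.
Row 5 now contains 2, leaving (5,4) = 3.
Cage a has product 30; hence (1,3) = 3.
Row 1 already has 3, so (1,5) = 5.
Cage a has product 30; hence (2,2) = 2.
Column 3 already has 2; hence (2,3) = 5.
Row 2 already has 2, leaving (2,5) = 4.
Column 4 now contains 3, so (4,4) = 2.
Row 4 already has 2, which forces (4,5) = 3.
Cage g has sum 10, so (3,2) = 3.
Column 4 already has 2, so (3,4) = 5.
Column 5 already has 3; hence (3,5) = 2.
3 is placed in row 4, so (4,2) = 5.
Completed grid: 2 1 3 4 5 / 3 2 5 1 4 / 4 3 1 5 2 / 1 5 4 2 3 / 5 4 2 3 1.

1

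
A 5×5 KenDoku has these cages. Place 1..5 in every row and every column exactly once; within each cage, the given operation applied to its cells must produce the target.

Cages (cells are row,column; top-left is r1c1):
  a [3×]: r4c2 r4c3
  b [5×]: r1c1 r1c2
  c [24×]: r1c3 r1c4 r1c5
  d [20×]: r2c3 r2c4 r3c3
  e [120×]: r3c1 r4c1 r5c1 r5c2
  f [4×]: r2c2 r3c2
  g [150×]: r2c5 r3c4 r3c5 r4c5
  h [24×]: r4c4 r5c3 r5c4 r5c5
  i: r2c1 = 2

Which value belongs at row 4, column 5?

5

Cage i is a single given cell, leaving r2c1 = 2.
Cage g needs product 150, which forces r3c4 = 5.
The 3 cells of cage d must have product 20, leaving r2c3 = 5.
Row 2 already has 5; hence r2c5 = 3.
Column 5 now contains 3, leaving r3c5 = 2.
Column 5 already has 2; hence r4c5 = 5.
The 4 cells of cage e must have product 120, so r5c2 = 2.
Column 5 already has 2, leaving r1c5 = 4.
The 4 cells of cage h must have product 24, which forces r4c4 = 2.
The 4 cells of cage e must have product 120; hence r5c1 = 5.
Column 5 already has 4, which forces r5c5 = 1.
Column 1 already has 5, which forces r1c1 = 1.
Cage b's pair has product 5, so r1c2 = 5.
The 3 cells of cage c must have product 24, leaving r1c3 = 2.
Column 4 already has 2; hence r1c4 = 3.
3 is placed in column 4, leaving r5c4 = 4.
Column 4 already has 4, leaving r2c4 = 1.
Cage d has product 20, which forces r3c3 = 4.
4 is placed in row 5, so r5c3 = 3.
Row 2 now contains 1, which forces r2c2 = 4.
Row 3 already has 4; hence r3c1 = 3.
Row 3 already has 4, which forces r3c2 = 1.
The 4 cells of cage e must have product 120, which forces r4c1 = 4.
Cage a needs two cells with product 3, so r4c2 = 3.
Column 3 now contains 3, which forces r4c3 = 1.
Completed grid: 1 5 2 3 4 / 2 4 5 1 3 / 3 1 4 5 2 / 4 3 1 2 5 / 5 2 3 4 1.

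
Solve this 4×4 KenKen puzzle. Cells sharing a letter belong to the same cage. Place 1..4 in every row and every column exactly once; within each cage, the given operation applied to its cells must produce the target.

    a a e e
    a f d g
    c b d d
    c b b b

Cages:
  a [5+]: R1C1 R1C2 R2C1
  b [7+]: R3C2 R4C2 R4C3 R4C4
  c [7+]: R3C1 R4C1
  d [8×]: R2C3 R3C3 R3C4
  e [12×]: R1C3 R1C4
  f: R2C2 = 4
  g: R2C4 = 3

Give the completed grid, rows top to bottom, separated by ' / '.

F is a freebie, which forces R2C2 = 4.
Cage g is a single given cell, so R2C4 = 3.
Cage b needs sum 7, which forces R3C2 = 1.
Cage a has sum 5, which forces R1C1 = 1.
Column 2 already has 1; hence R1C2 = 2.
The two cells of cage e must have product 12, so R1C3 = 3.
Column 4 now contains 3, so R1C4 = 4.
The 3 cells of cage a must have sum 5, so R2C1 = 2.
The 3 cells of cage d must have product 8; hence R2C3 = 1.
Column 4 now contains 4, so R3C4 = 2.
Column 2 already has 2, which forces R4C2 = 3.
1 is placed in column 3, so R4C3 = 2.
Column 4 already has 2, leaving R4C4 = 1.
Cage c needs two cells with sum 7; hence R3C1 = 3.
Row 3 now contains 2, so R3C3 = 4.
Row 4 already has 3, which forces R4C1 = 4.

1 2 3 4 / 2 4 1 3 / 3 1 4 2 / 4 3 2 1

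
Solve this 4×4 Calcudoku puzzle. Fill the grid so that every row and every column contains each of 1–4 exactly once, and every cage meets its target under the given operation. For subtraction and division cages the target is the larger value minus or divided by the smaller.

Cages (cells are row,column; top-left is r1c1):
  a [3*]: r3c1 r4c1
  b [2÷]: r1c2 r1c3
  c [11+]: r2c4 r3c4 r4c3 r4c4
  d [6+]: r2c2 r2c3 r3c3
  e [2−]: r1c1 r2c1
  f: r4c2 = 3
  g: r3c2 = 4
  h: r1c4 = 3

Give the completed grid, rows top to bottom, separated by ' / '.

4 2 1 3 / 2 1 3 4 / 3 4 2 1 / 1 3 4 2

Cage h is a single given cell, leaving r1c4 = 3.
Cage g is given, leaving r3c2 = 4.
Cage f is a single given cell; hence r4c2 = 3.
The 4 cells of cage c must have sum 11; hence r2c4 = 4.
The two cells of cage a must have product 3, leaving r3c1 = 3.
Row 4 now contains 3, so r4c1 = 1.
Cage c has sum 11, which forces r4c3 = 4.
1 is placed in row 4, which forces r4c4 = 2.
Cage e needs two cells with difference 2; hence r1c1 = 4.
Column 1 already has 3, which forces r2c1 = 2.
2 is placed in row 2, so r2c2 = 1.
The 3 cells of cage d must have sum 6, which forces r2c3 = 3.
2 is placed in column 4, so r3c4 = 1.
Column 2 already has 1, leaving r1c2 = 2.
The two cells of cage b must have quotient 2; hence r1c3 = 1.
1 is placed in row 3, which forces r3c3 = 2.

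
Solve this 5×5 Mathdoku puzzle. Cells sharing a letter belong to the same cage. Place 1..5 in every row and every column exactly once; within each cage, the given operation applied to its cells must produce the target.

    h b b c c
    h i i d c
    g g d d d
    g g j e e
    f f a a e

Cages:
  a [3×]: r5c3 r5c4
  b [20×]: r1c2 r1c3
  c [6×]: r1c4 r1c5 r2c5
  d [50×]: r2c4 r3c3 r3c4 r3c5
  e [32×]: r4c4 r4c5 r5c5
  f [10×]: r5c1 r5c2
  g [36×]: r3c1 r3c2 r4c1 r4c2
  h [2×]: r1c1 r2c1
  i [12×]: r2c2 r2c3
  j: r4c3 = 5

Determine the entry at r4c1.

3

Cage d has product 50, leaving r2c4 = 5.
Cage j is given, which forces r4c3 = 5.
The 3 cells of cage e must have product 32, so r4c4 = 4.
Cage e needs product 32, which forces r4c5 = 2.
Cage e has product 32, which forces r5c5 = 4.
Cage b needs two cells with product 20; hence r1c2 = 5.
5 is placed in column 3, so r1c3 = 4.
The 3 cells of cage c must have product 6, so r1c4 = 2.
4 is placed in column 3, leaving r2c3 = 3.
3 is placed in row 2, leaving r2c5 = 1.
Column 4 now contains 2, which forces r3c4 = 1.
The 4 cells of cage d must have product 50, so r3c5 = 5.
5 is placed in column 2; hence r5c2 = 2.
3 is placed in column 3, so r5c3 = 1.
Column 4 already has 1, leaving r5c4 = 3.
Row 1 now contains 2, leaving r1c1 = 1.
Column 5 now contains 1, which forces r1c5 = 3.
Row 2 already has 1, so r2c1 = 2.
3 is placed in row 2, leaving r2c2 = 4.
4 is placed in column 2; hence r3c2 = 3.
Row 3 already has 1; hence r3c3 = 2.
Column 1 already has 1, so r4c1 = 3.
3 is placed in column 2, so r4c2 = 1.
Row 5 already has 2, which forces r5c1 = 5.
3 is placed in row 3, leaving r3c1 = 4.
Filled in: 1 5 4 2 3 / 2 4 3 5 1 / 4 3 2 1 5 / 3 1 5 4 2 / 5 2 1 3 4.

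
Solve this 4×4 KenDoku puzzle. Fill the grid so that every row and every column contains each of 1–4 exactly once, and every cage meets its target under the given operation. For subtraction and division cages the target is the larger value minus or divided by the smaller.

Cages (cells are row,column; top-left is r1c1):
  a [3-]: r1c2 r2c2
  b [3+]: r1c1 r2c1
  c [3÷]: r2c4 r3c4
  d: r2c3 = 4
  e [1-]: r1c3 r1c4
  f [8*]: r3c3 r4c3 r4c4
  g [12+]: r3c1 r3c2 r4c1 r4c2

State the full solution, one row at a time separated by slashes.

D is a freebie; hence r2c3 = 4.
Cage a needs two cells with difference 3; hence r1c2 = 4.
Row 2 already has 4, so r2c2 = 1.
Row 2 already has 1, so r2c4 = 3.
Column 4 already has 3; hence r3c4 = 1.
Cage f needs product 8, leaving r4c4 = 4.
The two cells of cage b must have sum 3; hence r1c1 = 1.
1 is placed in row 1, leaving r1c3 = 3.
1 is placed in column 4, leaving r1c4 = 2.
Row 2 already has 1; hence r2c1 = 2.
Cage g needs sum 12, leaving r3c1 = 4.
The 4 cells of cage g must have sum 12, so r3c2 = 3.
1 is placed in row 3, so r3c3 = 2.
The 4 cells of cage g must have sum 12, so r4c1 = 3.
Cage g has sum 12, leaving r4c2 = 2.
Cage f has product 8, which forces r4c3 = 1.

1 4 3 2 / 2 1 4 3 / 4 3 2 1 / 3 2 1 4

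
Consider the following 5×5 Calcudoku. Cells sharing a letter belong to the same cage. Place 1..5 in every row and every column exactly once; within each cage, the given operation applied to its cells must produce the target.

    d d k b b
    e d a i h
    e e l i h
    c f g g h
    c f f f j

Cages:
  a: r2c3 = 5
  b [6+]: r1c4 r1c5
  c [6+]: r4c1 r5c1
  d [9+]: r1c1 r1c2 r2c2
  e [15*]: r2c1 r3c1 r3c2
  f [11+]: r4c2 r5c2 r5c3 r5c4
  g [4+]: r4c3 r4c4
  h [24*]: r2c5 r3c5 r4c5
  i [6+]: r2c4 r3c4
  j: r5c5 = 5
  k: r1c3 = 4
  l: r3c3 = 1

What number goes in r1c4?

5

K is a freebie; hence r1c3 = 4.
A is a freebie, leaving r2c3 = 5.
Cage l is a single given cell; hence r3c3 = 1.
1 is placed in column 3, so r4c3 = 3.
Row 4 already has 3, leaving r4c4 = 1.
Column 3 now contains 3; hence r5c3 = 2.
Cage j is given, leaving r5c5 = 5.
Cage b's pair has sum 6; hence r1c4 = 5.
The two cells of cage b must have sum 6, so r1c5 = 1.
The 3 cells of cage e must have product 15, leaving r2c1 = 1.
Column 1 already has 1, so r5c1 = 4.
4 is placed in row 5, so r5c4 = 3.
Cage d needs sum 9, leaving r2c2 = 4.
4 is placed in row 2; hence r2c4 = 2.
Row 2 already has 2, so r2c5 = 3.
2 is placed in column 4, which forces r3c4 = 4.
Row 3 now contains 4; hence r3c5 = 2.
The two cells of cage c must have sum 6, leaving r4c1 = 2.
The 4 cells of cage f must have sum 11, so r4c2 = 5.
Column 5 now contains 2, which forces r4c5 = 4.
Row 5 already has 3, so r5c2 = 1.
Column 1 now contains 2, leaving r1c1 = 3.
The 3 cells of cage d must have sum 9, which forces r1c2 = 2.
Cage e has product 15; hence r3c1 = 5.
Column 2 already has 5, which forces r3c2 = 3.
The full grid is 3 2 4 5 1 / 1 4 5 2 3 / 5 3 1 4 2 / 2 5 3 1 4 / 4 1 2 3 5.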